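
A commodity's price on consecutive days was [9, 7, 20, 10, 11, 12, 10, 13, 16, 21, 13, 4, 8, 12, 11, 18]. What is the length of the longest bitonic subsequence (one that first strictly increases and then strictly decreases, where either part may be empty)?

10

inc[i] = longest strictly increasing subsequence ending at i; dec[i] = longest strictly decreasing subsequence starting at i:
i:      1  2  3  4  5  6  7  8  9 10 11 12 13 14 15 16
a[i]:   9  7 20 10 11 12 10 13 16 21 13  4  8 12 11 18
inc:    1  1  2  2  3  4  2  5  6  7  5  1  2  4  3  7
dec:    3  2  5  2  3  3  2  3  4  4  3  1  1  2  1  1
Best peak at i=10 (value 21): inc=7, dec=4, length 7+4−1 = 10.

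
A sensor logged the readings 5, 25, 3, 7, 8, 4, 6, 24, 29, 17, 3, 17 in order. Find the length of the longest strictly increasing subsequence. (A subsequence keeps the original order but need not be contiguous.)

5

Let dp[i] be the length of the longest such subsequence ending at index i:
i:      1  2  3  4  5  6  7  8  9 10 11 12
a[i]:   5 25  3  7  8  4  6 24 29 17  3 17
dp:     1  2  1  2  3  2  3  4  5  4  1  4
Maximum dp value is 5.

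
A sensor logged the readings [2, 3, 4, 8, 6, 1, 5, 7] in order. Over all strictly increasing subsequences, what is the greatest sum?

Let S[i] be the best sum of a strictly increasing subsequence ending at i:
i:      1  2  3  4  5  6  7  8
a[i]:   2  3  4  8  6  1  5  7
S:      2  5  9 17 15  1 14 22
Maximum is 22 (e.g. 2 + 3 + 4 + 6 + 7).

22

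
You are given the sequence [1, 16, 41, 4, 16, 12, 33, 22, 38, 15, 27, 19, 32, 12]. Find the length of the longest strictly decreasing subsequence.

Negate each value so 'decreasing' becomes 'increasing', then run patience tails on the negated sequence:
-1 → extends → [-1]
-16 → replaces -1 → [-16]
-41 → replaces -16 → [-41]
-4 → extends → [-41, -4]
-16 → replaces -4 → [-41, -16]
-12 → extends → [-41, -16, -12]
-33 → replaces -16 → [-41, -33, -12]
-22 → replaces -12 → [-41, -33, -22]
-38 → replaces -33 → [-41, -38, -22]
-15 → extends → [-41, -38, -22, -15]
-27 → replaces -22 → [-41, -38, -27, -15]
-19 → replaces -15 → [-41, -38, -27, -19]
-32 → replaces -27 → [-41, -38, -32, -19]
-12 → extends → [-41, -38, -32, -19, -12]
Five tails, so the longest strictly decreasing subsequence of the original has length 5.

5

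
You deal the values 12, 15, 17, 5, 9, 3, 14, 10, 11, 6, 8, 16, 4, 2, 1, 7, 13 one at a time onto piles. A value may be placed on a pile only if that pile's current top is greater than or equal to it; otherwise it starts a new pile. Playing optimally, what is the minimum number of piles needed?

Place each on the leftmost legal pile:
12 → new pile 1 (tops now [12])
15 → new pile 2 (tops now [12, 15])
17 → new pile 3 (tops now [12, 15, 17])
5 → pile 1 (tops now [5, 15, 17])
9 → pile 2 (tops now [5, 9, 17])
3 → pile 1 (tops now [3, 9, 17])
14 → pile 3 (tops now [3, 9, 14])
10 → pile 3 (tops now [3, 9, 10])
11 → new pile 4 (tops now [3, 9, 10, 11])
6 → pile 2 (tops now [3, 6, 10, 11])
8 → pile 3 (tops now [3, 6, 8, 11])
16 → new pile 5 (tops now [3, 6, 8, 11, 16])
4 → pile 2 (tops now [3, 4, 8, 11, 16])
2 → pile 1 (tops now [2, 4, 8, 11, 16])
1 → pile 1 (tops now [1, 4, 8, 11, 16])
7 → pile 3 (tops now [1, 4, 7, 11, 16])
13 → pile 5 (tops now [1, 4, 7, 11, 13])
Five piles.

5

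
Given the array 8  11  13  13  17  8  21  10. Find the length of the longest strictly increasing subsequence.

5

Let dp[i] be the length of the longest such subsequence ending at index i:
i:      1  2  3  4  5  6  7  8
a[i]:   8 11 13 13 17  8 21 10
dp:     1  2  3  3  4  1  5  2
Maximum dp value is 5.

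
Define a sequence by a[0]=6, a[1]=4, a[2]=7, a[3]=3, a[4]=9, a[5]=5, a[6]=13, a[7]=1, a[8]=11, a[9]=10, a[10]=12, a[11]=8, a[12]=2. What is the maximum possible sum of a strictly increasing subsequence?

45

Let S[i] be the best sum of a strictly increasing subsequence ending at i:
i:      0  1  2  3  4  5  6  7  8  9 10 11 12
a[i]:   6  4  7  3  9  5 13  1 11 10 12  8  2
S:      6  4 13  3 22  9 35  1 33 32 45 21  3
Maximum is 45 (e.g. 6 + 7 + 9 + 11 + 12).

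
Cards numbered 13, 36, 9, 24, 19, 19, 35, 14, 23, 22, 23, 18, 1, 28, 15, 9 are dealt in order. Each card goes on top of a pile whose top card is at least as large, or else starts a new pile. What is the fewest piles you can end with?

5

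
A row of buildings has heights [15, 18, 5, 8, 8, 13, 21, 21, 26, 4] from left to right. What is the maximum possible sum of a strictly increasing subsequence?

Let S[i] be the best sum of a strictly increasing subsequence ending at i:
i:      1  2  3  4  5  6  7  8  9 10
a[i]:  15 18  5  8  8 13 21 21 26  4
S:     15 33  5 13 13 26 54 54 80  4
Maximum is 80 (e.g. 15 + 18 + 21 + 26).

80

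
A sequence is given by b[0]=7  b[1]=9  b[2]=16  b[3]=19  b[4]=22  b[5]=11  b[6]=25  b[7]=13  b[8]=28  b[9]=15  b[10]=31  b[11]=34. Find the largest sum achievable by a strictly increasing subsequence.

Let S[i] be the best sum of a strictly increasing subsequence ending at i:
i:       0   1   2   3   4   5   6   7   8   9  10  11
b[i]:    7   9  16  19  22  11  25  13  28  15  31  34
S:       7  16  32  51  73  27  98  40 126  55 157 191
Maximum is 191 (e.g. 7 + 9 + 16 + 19 + 22 + 25 + 28 + 31 + 34).

191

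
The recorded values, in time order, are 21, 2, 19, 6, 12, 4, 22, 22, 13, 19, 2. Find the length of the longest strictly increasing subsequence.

Track the smallest tail for each achievable length (strict):
21 → extends → [21]
2 → replaces 21 → [2]
19 → extends → [2, 19]
6 → replaces 19 → [2, 6]
12 → extends → [2, 6, 12]
4 → replaces 6 → [2, 4, 12]
22 → extends → [2, 4, 12, 22]
22 → already a tail → [2, 4, 12, 22]
13 → replaces 22 → [2, 4, 12, 13]
19 → extends → [2, 4, 12, 13, 19]
2 → already a tail → [2, 4, 12, 13, 19]
Five tails, so the longest strictly increasing subsequence has length 5 (e.g. 2, 6, 12, 13, 19).

5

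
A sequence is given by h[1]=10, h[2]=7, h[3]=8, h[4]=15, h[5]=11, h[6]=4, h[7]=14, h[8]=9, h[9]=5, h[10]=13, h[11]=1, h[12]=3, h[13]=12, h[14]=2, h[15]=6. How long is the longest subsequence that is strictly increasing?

Track the smallest tail for each achievable length (strict):
10 → extends → [10]
7 → replaces 10 → [7]
8 → extends → [7, 8]
15 → extends → [7, 8, 15]
11 → replaces 15 → [7, 8, 11]
4 → replaces 7 → [4, 8, 11]
14 → extends → [4, 8, 11, 14]
9 → replaces 11 → [4, 8, 9, 14]
5 → replaces 8 → [4, 5, 9, 14]
13 → replaces 14 → [4, 5, 9, 13]
1 → replaces 4 → [1, 5, 9, 13]
3 → replaces 5 → [1, 3, 9, 13]
12 → replaces 13 → [1, 3, 9, 12]
2 → replaces 3 → [1, 2, 9, 12]
6 → replaces 9 → [1, 2, 6, 12]
Four tails, so the longest strictly increasing subsequence has length 4 (e.g. 7, 8, 11, 14).

4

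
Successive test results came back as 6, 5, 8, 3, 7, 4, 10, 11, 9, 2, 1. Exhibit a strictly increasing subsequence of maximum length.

Patience tails give the LIS length; then backtrack through the dp parents:
6 → extends → [6]
5 → replaces 6 → [5]
8 → extends → [5, 8]
3 → replaces 5 → [3, 8]
7 → replaces 8 → [3, 7]
4 → replaces 7 → [3, 4]
10 → extends → [3, 4, 10]
11 → extends → [3, 4, 10, 11]
9 → replaces 10 → [3, 4, 9, 11]
2 → replaces 3 → [2, 4, 9, 11]
1 → replaces 2 → [1, 4, 9, 11]
Length 4; one witness is 6, 8, 10, 11.

6, 8, 10, 11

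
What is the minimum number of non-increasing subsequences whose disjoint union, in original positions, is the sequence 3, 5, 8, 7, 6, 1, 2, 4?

3

Place each on the leftmost legal pile:
3 → new pile 1 (tops now [3])
5 → new pile 2 (tops now [3, 5])
8 → new pile 3 (tops now [3, 5, 8])
7 → pile 3 (tops now [3, 5, 7])
6 → pile 3 (tops now [3, 5, 6])
1 → pile 1 (tops now [1, 5, 6])
2 → pile 2 (tops now [1, 2, 6])
4 → pile 3 (tops now [1, 2, 4])
Three piles.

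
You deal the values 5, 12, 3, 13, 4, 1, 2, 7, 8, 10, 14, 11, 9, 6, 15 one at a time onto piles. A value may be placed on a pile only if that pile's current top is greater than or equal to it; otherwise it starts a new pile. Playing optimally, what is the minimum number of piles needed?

7

Place each on the leftmost legal pile:
5 → new pile 1 (tops now [5])
12 → new pile 2 (tops now [5, 12])
3 → pile 1 (tops now [3, 12])
13 → new pile 3 (tops now [3, 12, 13])
4 → pile 2 (tops now [3, 4, 13])
1 → pile 1 (tops now [1, 4, 13])
2 → pile 2 (tops now [1, 2, 13])
7 → pile 3 (tops now [1, 2, 7])
8 → new pile 4 (tops now [1, 2, 7, 8])
10 → new pile 5 (tops now [1, 2, 7, 8, 10])
14 → new pile 6 (tops now [1, 2, 7, 8, 10, 14])
11 → pile 6 (tops now [1, 2, 7, 8, 10, 11])
9 → pile 5 (tops now [1, 2, 7, 8, 9, 11])
6 → pile 3 (tops now [1, 2, 6, 8, 9, 11])
15 → new pile 7 (tops now [1, 2, 6, 8, 9, 11, 15])
Seven piles.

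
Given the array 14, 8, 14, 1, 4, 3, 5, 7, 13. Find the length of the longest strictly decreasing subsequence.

Let dp[i] be the longest strictly decreasing subsequence ending at i:
i:      1  2  3  4  5  6  7  8  9
a[i]:  14  8 14  1  4  3  5  7 13
dp:     1  2  1  3  3  4  3  3  2
Maximum is 4.

4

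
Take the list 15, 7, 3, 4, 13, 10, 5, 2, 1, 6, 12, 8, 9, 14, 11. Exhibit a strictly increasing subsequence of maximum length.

Patience tails give the LIS length; then backtrack through the dp parents:
15 → extends → [15]
7 → replaces 15 → [7]
3 → replaces 7 → [3]
4 → extends → [3, 4]
13 → extends → [3, 4, 13]
10 → replaces 13 → [3, 4, 10]
5 → replaces 10 → [3, 4, 5]
2 → replaces 3 → [2, 4, 5]
1 → replaces 2 → [1, 4, 5]
6 → extends → [1, 4, 5, 6]
12 → extends → [1, 4, 5, 6, 12]
8 → replaces 12 → [1, 4, 5, 6, 8]
9 → extends → [1, 4, 5, 6, 8, 9]
14 → extends → [1, 4, 5, 6, 8, 9, 14]
11 → replaces 14 → [1, 4, 5, 6, 8, 9, 11]
Length 7; one witness is 3, 4, 5, 6, 8, 9, 14.

3, 4, 5, 6, 8, 9, 14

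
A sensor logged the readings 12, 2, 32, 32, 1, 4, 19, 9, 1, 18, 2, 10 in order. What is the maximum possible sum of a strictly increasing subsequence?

Let S[i] be the best sum of a strictly increasing subsequence ending at i:
i:      1  2  3  4  5  6  7  8  9 10 11 12
a[i]:  12  2 32 32  1  4 19  9  1 18  2 10
S:     12  2 44 44  1  6 31 15  1 33  3 25
Maximum is 44 (e.g. 12 + 32).

44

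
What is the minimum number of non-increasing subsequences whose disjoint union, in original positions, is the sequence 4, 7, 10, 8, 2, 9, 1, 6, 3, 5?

The minimum number of non-increasing subsequences covering a sequence equals the length of its longest strictly increasing subsequence.
LIS length is 4 (e.g. 4, 7, 8, 9), so 4 piles are needed.

4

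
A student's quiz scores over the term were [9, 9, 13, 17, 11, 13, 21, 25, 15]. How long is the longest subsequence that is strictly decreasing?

Negate each value so 'decreasing' becomes 'increasing', then run patience tails on the negated sequence:
-9 → extends → [-9]
-9 → already a tail → [-9]
-13 → replaces -9 → [-13]
-17 → replaces -13 → [-17]
-11 → extends → [-17, -11]
-13 → replaces -11 → [-17, -13]
-21 → replaces -17 → [-21, -13]
-25 → replaces -21 → [-25, -13]
-15 → replaces -13 → [-25, -15]
Two tails, so the longest strictly decreasing subsequence of the original has length 2.

2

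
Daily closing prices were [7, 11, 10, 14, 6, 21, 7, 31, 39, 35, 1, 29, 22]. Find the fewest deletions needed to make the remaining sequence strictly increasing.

Fewest deletions = n − (longest strictly increasing subsequence).
i:      1  2  3  4  5  6  7  8  9 10 11 12 13
a[i]:   7 11 10 14  6 21  7 31 39 35  1 29 22
dp:     1  2  2  3  1  4  2  5  6  6  1  5  5
max dp = 6, so deletions = 13 − 6 = 7.

7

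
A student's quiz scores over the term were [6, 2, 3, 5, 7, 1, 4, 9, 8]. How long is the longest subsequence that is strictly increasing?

Let dp[i] be the length of the longest such subsequence ending at index i:
i:     1 2 3 4 5 6 7 8 9
a[i]:  6 2 3 5 7 1 4 9 8
dp:    1 1 2 3 4 1 3 5 5
Maximum dp value is 5.

5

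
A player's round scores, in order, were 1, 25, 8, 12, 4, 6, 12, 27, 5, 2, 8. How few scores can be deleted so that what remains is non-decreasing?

6

Fewest deletions = n − (longest non-decreasing subsequence).
i:      1  2  3  4  5  6  7  8  9 10 11
a[i]:   1 25  8 12  4  6 12 27  5  2  8
dp:     1  2  2  3  2  3  4  5  3  2  4
max dp = 5, so deletions = 11 − 5 = 6.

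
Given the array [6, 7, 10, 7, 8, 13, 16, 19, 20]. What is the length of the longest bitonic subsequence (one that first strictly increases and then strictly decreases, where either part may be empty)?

inc[i] = longest strictly increasing subsequence ending at i; dec[i] = longest strictly decreasing subsequence starting at i:
i:      1  2  3  4  5  6  7  8  9
a[i]:   6  7 10  7  8 13 16 19 20
inc:    1  2  3  2  3  4  5  6  7
dec:    1  1  2  1  1  1  1  1  1
Best peak at i=9 (value 20): inc=7, dec=1, length 7+1−1 = 7.

7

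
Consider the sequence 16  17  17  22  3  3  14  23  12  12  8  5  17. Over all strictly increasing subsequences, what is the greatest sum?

Let S[i] be the best sum of a strictly increasing subsequence ending at i:
i:      1  2  3  4  5  6  7  8  9 10 11 12 13
a[i]:  16 17 17 22  3  3 14 23 12 12  8  5 17
S:     16 33 33 55  3  3 17 78 15 15 11  8 34
Maximum is 78 (e.g. 16 + 17 + 22 + 23).

78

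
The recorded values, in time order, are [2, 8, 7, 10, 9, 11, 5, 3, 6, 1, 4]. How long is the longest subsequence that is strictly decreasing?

5

Negate each value so 'decreasing' becomes 'increasing', then run patience tails on the negated sequence:
-2 → extends → [-2]
-8 → replaces -2 → [-8]
-7 → extends → [-8, -7]
-10 → replaces -8 → [-10, -7]
-9 → replaces -7 → [-10, -9]
-11 → replaces -10 → [-11, -9]
-5 → extends → [-11, -9, -5]
-3 → extends → [-11, -9, -5, -3]
-6 → replaces -5 → [-11, -9, -6, -3]
-1 → extends → [-11, -9, -6, -3, -1]
-4 → replaces -3 → [-11, -9, -6, -4, -1]
Five tails, so the longest strictly decreasing subsequence of the original has length 5.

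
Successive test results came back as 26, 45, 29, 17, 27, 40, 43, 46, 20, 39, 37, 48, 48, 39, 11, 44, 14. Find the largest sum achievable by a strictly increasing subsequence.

232

Let S[i] be the best sum of a strictly increasing subsequence ending at i:
i:       1   2   3   4   5   6   7   8   9  10  11  12  13  14  15  16  17
a[i]:   26  45  29  17  27  40  43  46  20  39  37  48  48  39  11  44  14
S:      26  71  55  17  53  95 138 184  37  94  92 232 232 131  11 182  25
Maximum is 232 (e.g. 26 + 29 + 40 + 43 + 46 + 48).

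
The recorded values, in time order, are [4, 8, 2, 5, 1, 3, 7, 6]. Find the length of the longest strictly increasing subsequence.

Let dp[i] be the length of the longest such subsequence ending at index i:
i:     1 2 3 4 5 6 7 8
a[i]:  4 8 2 5 1 3 7 6
dp:    1 2 1 2 1 2 3 3
Maximum dp value is 3.

3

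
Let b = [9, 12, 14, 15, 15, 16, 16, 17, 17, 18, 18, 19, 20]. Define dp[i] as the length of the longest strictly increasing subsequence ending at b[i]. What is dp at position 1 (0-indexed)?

dp[i] = 1 + max{dp[j] : j<i, b[j]<b[i]} (or 1 if no such j):
i:      0  1  2  3  4  5  6  7  8  9 10 11 12
b[i]:   9 12 14 15 15 16 16 17 17 18 18 19 20
dp:     1  2  3  4  4  5  5  6  6  7  7  8  9
At index 1 the value is 2.

2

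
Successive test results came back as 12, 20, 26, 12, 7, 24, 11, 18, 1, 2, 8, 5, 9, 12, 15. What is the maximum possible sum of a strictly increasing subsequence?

Let S[i] be the best sum of a strictly increasing subsequence ending at i:
i:      1  2  3  4  5  6  7  8  9 10 11 12 13 14 15
a[i]:  12 20 26 12  7 24 11 18  1  2  8  5  9 12 15
S:     12 32 58 12  7 56 18 36  1  3 15  8 24 36 51
Maximum is 58 (e.g. 12 + 20 + 26).

58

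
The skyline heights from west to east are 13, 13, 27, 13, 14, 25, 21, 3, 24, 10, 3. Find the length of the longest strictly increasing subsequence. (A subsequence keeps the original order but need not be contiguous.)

4

Let dp[i] be the length of the longest such subsequence ending at index i:
i:      1  2  3  4  5  6  7  8  9 10 11
a[i]:  13 13 27 13 14 25 21  3 24 10  3
dp:     1  1  2  1  2  3  3  1  4  2  1
Maximum dp value is 4.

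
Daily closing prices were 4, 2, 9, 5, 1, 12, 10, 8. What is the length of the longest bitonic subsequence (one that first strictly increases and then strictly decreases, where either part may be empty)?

5

inc[i] = longest strictly increasing subsequence ending at i; dec[i] = longest strictly decreasing subsequence starting at i:
i:      1  2  3  4  5  6  7  8
a[i]:   4  2  9  5  1 12 10  8
inc:    1  1  2  2  1  3  3  3
dec:    3  2  3  2  1  3  2  1
Best peak at i=6 (value 12): inc=3, dec=3, length 3+3−1 = 5.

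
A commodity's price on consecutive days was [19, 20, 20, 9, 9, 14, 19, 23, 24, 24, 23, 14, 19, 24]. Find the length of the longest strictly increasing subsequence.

Track the smallest tail for each achievable length (strict):
19 → extends → [19]
20 → extends → [19, 20]
20 → already a tail → [19, 20]
9 → replaces 19 → [9, 20]
9 → already a tail → [9, 20]
14 → replaces 20 → [9, 14]
19 → extends → [9, 14, 19]
23 → extends → [9, 14, 19, 23]
24 → extends → [9, 14, 19, 23, 24]
24 → already a tail → [9, 14, 19, 23, 24]
23 → already a tail → [9, 14, 19, 23, 24]
14 → already a tail → [9, 14, 19, 23, 24]
19 → already a tail → [9, 14, 19, 23, 24]
24 → already a tail → [9, 14, 19, 23, 24]
Five tails, so the longest strictly increasing subsequence has length 5 (e.g. 9, 14, 19, 23, 24).

5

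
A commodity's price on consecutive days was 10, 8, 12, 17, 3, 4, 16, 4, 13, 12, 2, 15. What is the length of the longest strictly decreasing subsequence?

5

Negate each value so 'decreasing' becomes 'increasing', then run patience tails on the negated sequence:
-10 → extends → [-10]
-8 → extends → [-10, -8]
-12 → replaces -10 → [-12, -8]
-17 → replaces -12 → [-17, -8]
-3 → extends → [-17, -8, -3]
-4 → replaces -3 → [-17, -8, -4]
-16 → replaces -8 → [-17, -16, -4]
-4 → already a tail → [-17, -16, -4]
-13 → replaces -4 → [-17, -16, -13]
-12 → extends → [-17, -16, -13, -12]
-2 → extends → [-17, -16, -13, -12, -2]
-15 → replaces -13 → [-17, -16, -15, -12, -2]
Five tails, so the longest strictly decreasing subsequence of the original has length 5.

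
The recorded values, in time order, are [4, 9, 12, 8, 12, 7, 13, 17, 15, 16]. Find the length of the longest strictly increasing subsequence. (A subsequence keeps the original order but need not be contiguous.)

Let dp[i] be the length of the longest such subsequence ending at index i:
i:      1  2  3  4  5  6  7  8  9 10
a[i]:   4  9 12  8 12  7 13 17 15 16
dp:     1  2  3  2  3  2  4  5  5  6
Maximum dp value is 6.

6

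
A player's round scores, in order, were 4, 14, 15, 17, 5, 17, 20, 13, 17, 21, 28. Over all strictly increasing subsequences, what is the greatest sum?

Let S[i] be the best sum of a strictly increasing subsequence ending at i:
i:       1   2   3   4   5   6   7   8   9  10  11
a[i]:    4  14  15  17   5  17  20  13  17  21  28
S:       4  18  33  50   9  50  70  22  50  91 119
Maximum is 119 (e.g. 4 + 14 + 15 + 17 + 20 + 21 + 28).

119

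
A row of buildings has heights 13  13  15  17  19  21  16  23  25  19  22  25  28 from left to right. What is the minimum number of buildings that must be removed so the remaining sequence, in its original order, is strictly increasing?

5

Fewest deletions = n − (longest strictly increasing subsequence).
Patience tails:
13 → extends → [13]
13 → already a tail → [13]
15 → extends → [13, 15]
17 → extends → [13, 15, 17]
19 → extends → [13, 15, 17, 19]
21 → extends → [13, 15, 17, 19, 21]
16 → replaces 17 → [13, 15, 16, 19, 21]
23 → extends → [13, 15, 16, 19, 21, 23]
25 → extends → [13, 15, 16, 19, 21, 23, 25]
19 → already a tail → [13, 15, 16, 19, 21, 23, 25]
22 → replaces 23 → [13, 15, 16, 19, 21, 22, 25]
25 → already a tail → [13, 15, 16, 19, 21, 22, 25]
28 → extends → [13, 15, 16, 19, 21, 22, 25, 28]
Longest strictly increasing subsequence has length 8, so deletions = 13 − 8 = 5.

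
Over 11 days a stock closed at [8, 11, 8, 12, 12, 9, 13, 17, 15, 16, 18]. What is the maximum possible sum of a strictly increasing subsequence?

93

Let S[i] be the best sum of a strictly increasing subsequence ending at i:
i:      1  2  3  4  5  6  7  8  9 10 11
a[i]:   8 11  8 12 12  9 13 17 15 16 18
S:      8 19  8 31 31 17 44 61 59 75 93
Maximum is 93 (e.g. 8 + 11 + 12 + 13 + 15 + 16 + 18).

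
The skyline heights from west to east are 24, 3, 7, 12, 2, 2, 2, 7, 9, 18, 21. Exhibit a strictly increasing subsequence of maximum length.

Patience tails give the LIS length; then backtrack through the dp parents:
24 → extends → [24]
3 → replaces 24 → [3]
7 → extends → [3, 7]
12 → extends → [3, 7, 12]
2 → replaces 3 → [2, 7, 12]
2 → already a tail → [2, 7, 12]
2 → already a tail → [2, 7, 12]
7 → already a tail → [2, 7, 12]
9 → replaces 12 → [2, 7, 9]
18 → extends → [2, 7, 9, 18]
21 → extends → [2, 7, 9, 18, 21]
Length 5; one witness is 3, 7, 12, 18, 21.

3, 7, 12, 18, 21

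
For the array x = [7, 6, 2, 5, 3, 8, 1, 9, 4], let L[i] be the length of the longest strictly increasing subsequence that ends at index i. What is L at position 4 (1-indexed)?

dp[i] = 1 + max{dp[j] : j<i, x[j]<x[i]} (or 1 if no such j):
i:     1 2 3 4 5 6 7 8 9
x[i]:  7 6 2 5 3 8 1 9 4
dp:    1 1 1 2 2 3 1 4 3
At index 4 the value is 2.

2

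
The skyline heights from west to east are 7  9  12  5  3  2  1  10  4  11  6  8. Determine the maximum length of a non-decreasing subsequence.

4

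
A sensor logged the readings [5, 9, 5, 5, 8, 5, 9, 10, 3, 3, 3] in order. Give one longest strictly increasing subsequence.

Patience tails give the LIS length; then backtrack through the dp parents:
5 → extends → [5]
9 → extends → [5, 9]
5 → already a tail → [5, 9]
5 → already a tail → [5, 9]
8 → replaces 9 → [5, 8]
5 → already a tail → [5, 8]
9 → extends → [5, 8, 9]
10 → extends → [5, 8, 9, 10]
3 → replaces 5 → [3, 8, 9, 10]
3 → already a tail → [3, 8, 9, 10]
3 → already a tail → [3, 8, 9, 10]
Length 4; one witness is 5, 8, 9, 10.

5, 8, 9, 10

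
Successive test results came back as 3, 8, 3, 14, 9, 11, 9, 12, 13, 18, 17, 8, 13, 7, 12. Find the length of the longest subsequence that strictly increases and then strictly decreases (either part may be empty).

inc[i] = longest strictly increasing subsequence ending at i; dec[i] = longest strictly decreasing subsequence starting at i:
i:      1  2  3  4  5  6  7  8  9 10 11 12 13 14 15
a[i]:   3  8  3 14  9 11  9 12 13 18 17  8 13  7 12
inc:    1  2  1  3  3  4  3  5  6  7  7  2  6  2  5
dec:    1  2  1  5  3  4  3  3  3  4  3  2  2  1  1
Best peak at i=10 (value 18): inc=7, dec=4, length 7+4−1 = 10.

10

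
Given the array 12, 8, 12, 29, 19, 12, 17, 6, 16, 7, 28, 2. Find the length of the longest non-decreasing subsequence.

Let dp[i] be the length of the longest such subsequence ending at index i:
i:      1  2  3  4  5  6  7  8  9 10 11 12
a[i]:  12  8 12 29 19 12 17  6 16  7 28  2
dp:     1  1  2  3  3  3  4  1  4  2  5  1
Maximum dp value is 5.

5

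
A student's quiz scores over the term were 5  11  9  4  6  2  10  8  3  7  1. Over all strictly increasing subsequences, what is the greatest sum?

24

Let S[i] be the best sum of a strictly increasing subsequence ending at i:
i:      1  2  3  4  5  6  7  8  9 10 11
a[i]:   5 11  9  4  6  2 10  8  3  7  1
S:      5 16 14  4 11  2 24 19  5 18  1
Maximum is 24 (e.g. 5 + 9 + 10).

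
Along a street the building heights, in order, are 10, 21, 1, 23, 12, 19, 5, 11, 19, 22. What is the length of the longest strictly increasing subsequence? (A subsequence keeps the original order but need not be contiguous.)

5

Let dp[i] be the length of the longest such subsequence ending at index i:
i:      1  2  3  4  5  6  7  8  9 10
a[i]:  10 21  1 23 12 19  5 11 19 22
dp:     1  2  1  3  2  3  2  3  4  5
Maximum dp value is 5.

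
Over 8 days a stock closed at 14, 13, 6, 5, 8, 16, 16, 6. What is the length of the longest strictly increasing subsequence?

3

Track the smallest tail for each achievable length (strict):
14 → extends → [14]
13 → replaces 14 → [13]
6 → replaces 13 → [6]
5 → replaces 6 → [5]
8 → extends → [5, 8]
16 → extends → [5, 8, 16]
16 → already a tail → [5, 8, 16]
6 → replaces 8 → [5, 6, 16]
Three tails, so the longest strictly increasing subsequence has length 3 (e.g. 6, 8, 16).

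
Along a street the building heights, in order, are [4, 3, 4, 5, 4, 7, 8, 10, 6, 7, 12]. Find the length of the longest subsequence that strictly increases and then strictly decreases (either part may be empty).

inc[i] = longest strictly increasing subsequence ending at i; dec[i] = longest strictly decreasing subsequence starting at i:
i:      1  2  3  4  5  6  7  8  9 10 11
a[i]:   4  3  4  5  4  7  8 10  6  7 12
inc:    1  1  2  3  2  4  5  6  4  5  7
dec:    2  1  1  2  1  2  2  2  1  1  1
Best peak at i=8 (value 10): inc=6, dec=2, length 6+2−1 = 7.

7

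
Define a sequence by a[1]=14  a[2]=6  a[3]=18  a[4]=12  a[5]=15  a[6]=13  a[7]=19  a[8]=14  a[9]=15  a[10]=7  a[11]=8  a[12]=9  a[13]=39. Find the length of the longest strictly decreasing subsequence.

4

Let dp[i] be the longest strictly decreasing subsequence ending at i:
i:      1  2  3  4  5  6  7  8  9 10 11 12 13
a[i]:  14  6 18 12 15 13 19 14 15  7  8  9 39
dp:     1  2  1  2  2  3  1  3  2  4  4  4  1
Maximum is 4.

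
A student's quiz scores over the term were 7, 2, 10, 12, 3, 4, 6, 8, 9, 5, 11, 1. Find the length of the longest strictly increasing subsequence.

Let dp[i] be the length of the longest such subsequence ending at index i:
i:      1  2  3  4  5  6  7  8  9 10 11 12
a[i]:   7  2 10 12  3  4  6  8  9  5 11  1
dp:     1  1  2  3  2  3  4  5  6  4  7  1
Maximum dp value is 7.

7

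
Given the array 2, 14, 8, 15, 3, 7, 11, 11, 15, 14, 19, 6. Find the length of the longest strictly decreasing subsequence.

Negate each value so 'decreasing' becomes 'increasing', then run patience tails on the negated sequence:
-2 → extends → [-2]
-14 → replaces -2 → [-14]
-8 → extends → [-14, -8]
-15 → replaces -14 → [-15, -8]
-3 → extends → [-15, -8, -3]
-7 → replaces -3 → [-15, -8, -7]
-11 → replaces -8 → [-15, -11, -7]
-11 → already a tail → [-15, -11, -7]
-15 → already a tail → [-15, -11, -7]
-14 → replaces -11 → [-15, -14, -7]
-19 → replaces -15 → [-19, -14, -7]
-6 → extends → [-19, -14, -7, -6]
Four tails, so the longest strictly decreasing subsequence of the original has length 4.

4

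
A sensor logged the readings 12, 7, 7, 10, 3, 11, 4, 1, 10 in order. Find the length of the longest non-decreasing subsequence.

4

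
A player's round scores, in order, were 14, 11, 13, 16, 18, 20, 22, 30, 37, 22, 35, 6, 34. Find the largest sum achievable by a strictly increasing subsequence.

Let S[i] be the best sum of a strictly increasing subsequence ending at i:
i:       1   2   3   4   5   6   7   8   9  10  11  12  13
a[i]:   14  11  13  16  18  20  22  30  37  22  35   6  34
S:      14  11  24  40  58  78 100 130 167 100 165   6 164
Maximum is 167 (e.g. 11 + 13 + 16 + 18 + 20 + 22 + 30 + 37).

167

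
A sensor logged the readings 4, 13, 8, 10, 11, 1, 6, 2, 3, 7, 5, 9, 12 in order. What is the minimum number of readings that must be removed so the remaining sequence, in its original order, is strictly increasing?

7

Fewest deletions = n − (longest strictly increasing subsequence).
Patience tails:
4 → extends → [4]
13 → extends → [4, 13]
8 → replaces 13 → [4, 8]
10 → extends → [4, 8, 10]
11 → extends → [4, 8, 10, 11]
1 → replaces 4 → [1, 8, 10, 11]
6 → replaces 8 → [1, 6, 10, 11]
2 → replaces 6 → [1, 2, 10, 11]
3 → replaces 10 → [1, 2, 3, 11]
7 → replaces 11 → [1, 2, 3, 7]
5 → replaces 7 → [1, 2, 3, 5]
9 → extends → [1, 2, 3, 5, 9]
12 → extends → [1, 2, 3, 5, 9, 12]
Longest strictly increasing subsequence has length 6, so deletions = 13 − 6 = 7.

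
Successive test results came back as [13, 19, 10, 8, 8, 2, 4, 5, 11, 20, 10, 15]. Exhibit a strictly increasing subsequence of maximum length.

Patience tails give the LIS length; then backtrack through the dp parents:
13 → extends → [13]
19 → extends → [13, 19]
10 → replaces 13 → [10, 19]
8 → replaces 10 → [8, 19]
8 → already a tail → [8, 19]
2 → replaces 8 → [2, 19]
4 → replaces 19 → [2, 4]
5 → extends → [2, 4, 5]
11 → extends → [2, 4, 5, 11]
20 → extends → [2, 4, 5, 11, 20]
10 → replaces 11 → [2, 4, 5, 10, 20]
15 → replaces 20 → [2, 4, 5, 10, 15]
Length 5; one witness is 2, 4, 5, 11, 20.

2, 4, 5, 11, 20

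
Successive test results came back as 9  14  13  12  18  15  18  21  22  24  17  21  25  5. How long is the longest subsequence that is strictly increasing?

8

Let dp[i] be the length of the longest such subsequence ending at index i:
i:      1  2  3  4  5  6  7  8  9 10 11 12 13 14
a[i]:   9 14 13 12 18 15 18 21 22 24 17 21 25  5
dp:     1  2  2  2  3  3  4  5  6  7  4  5  8  1
Maximum dp value is 8.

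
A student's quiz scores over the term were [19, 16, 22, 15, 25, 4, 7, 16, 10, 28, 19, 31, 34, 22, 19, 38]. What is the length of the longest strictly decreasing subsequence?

Negate each value so 'decreasing' becomes 'increasing', then run patience tails on the negated sequence:
-19 → extends → [-19]
-16 → extends → [-19, -16]
-22 → replaces -19 → [-22, -16]
-15 → extends → [-22, -16, -15]
-25 → replaces -22 → [-25, -16, -15]
-4 → extends → [-25, -16, -15, -4]
-7 → replaces -4 → [-25, -16, -15, -7]
-16 → already a tail → [-25, -16, -15, -7]
-10 → replaces -7 → [-25, -16, -15, -10]
-28 → replaces -25 → [-28, -16, -15, -10]
-19 → replaces -16 → [-28, -19, -15, -10]
-31 → replaces -28 → [-31, -19, -15, -10]
-34 → replaces -31 → [-34, -19, -15, -10]
-22 → replaces -19 → [-34, -22, -15, -10]
-19 → replaces -15 → [-34, -22, -19, -10]
-38 → replaces -34 → [-38, -22, -19, -10]
Four tails, so the longest strictly decreasing subsequence of the original has length 4.

4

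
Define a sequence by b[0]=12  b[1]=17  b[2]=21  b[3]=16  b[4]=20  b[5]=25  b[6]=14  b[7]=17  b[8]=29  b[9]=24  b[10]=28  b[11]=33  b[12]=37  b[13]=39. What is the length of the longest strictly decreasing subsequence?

3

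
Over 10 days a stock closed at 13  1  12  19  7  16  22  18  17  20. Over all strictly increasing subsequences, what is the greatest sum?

67

Let S[i] be the best sum of a strictly increasing subsequence ending at i:
i:      1  2  3  4  5  6  7  8  9 10
a[i]:  13  1 12 19  7 16 22 18 17 20
S:     13  1 13 32  8 29 54 47 46 67
Maximum is 67 (e.g. 1 + 12 + 16 + 18 + 20).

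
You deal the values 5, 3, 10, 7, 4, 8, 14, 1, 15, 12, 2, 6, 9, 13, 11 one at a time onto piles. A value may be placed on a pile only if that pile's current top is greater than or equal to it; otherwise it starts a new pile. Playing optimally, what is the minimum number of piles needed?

5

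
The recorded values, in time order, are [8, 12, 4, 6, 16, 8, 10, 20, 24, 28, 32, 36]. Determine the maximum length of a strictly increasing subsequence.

Track the smallest tail for each achievable length (strict):
8 → extends → [8]
12 → extends → [8, 12]
4 → replaces 8 → [4, 12]
6 → replaces 12 → [4, 6]
16 → extends → [4, 6, 16]
8 → replaces 16 → [4, 6, 8]
10 → extends → [4, 6, 8, 10]
20 → extends → [4, 6, 8, 10, 20]
24 → extends → [4, 6, 8, 10, 20, 24]
28 → extends → [4, 6, 8, 10, 20, 24, 28]
32 → extends → [4, 6, 8, 10, 20, 24, 28, 32]
36 → extends → [4, 6, 8, 10, 20, 24, 28, 32, 36]
Nine tails, so the longest strictly increasing subsequence has length 9 (e.g. 4, 6, 8, 10, 20, 24, 28, 32, 36).

9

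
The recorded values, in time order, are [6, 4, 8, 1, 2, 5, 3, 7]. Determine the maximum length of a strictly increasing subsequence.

Track the smallest tail for each achievable length (strict):
6 → extends → [6]
4 → replaces 6 → [4]
8 → extends → [4, 8]
1 → replaces 4 → [1, 8]
2 → replaces 8 → [1, 2]
5 → extends → [1, 2, 5]
3 → replaces 5 → [1, 2, 3]
7 → extends → [1, 2, 3, 7]
Four tails, so the longest strictly increasing subsequence has length 4 (e.g. 1, 2, 5, 7).

4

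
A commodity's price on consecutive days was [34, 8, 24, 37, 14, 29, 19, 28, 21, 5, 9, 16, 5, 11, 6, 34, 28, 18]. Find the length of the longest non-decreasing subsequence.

5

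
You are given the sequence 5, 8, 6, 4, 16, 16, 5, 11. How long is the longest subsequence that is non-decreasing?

Track the smallest tail for each achievable length (allowing ties):
5 → extends → [5]
8 → extends → [5, 8]
6 → replaces 8 → [5, 6]
4 → replaces 5 → [4, 6]
16 → extends → [4, 6, 16]
16 → extends → [4, 6, 16, 16]
5 → replaces 6 → [4, 5, 16, 16]
11 → replaces 16 → [4, 5, 11, 16]
Four tails, so the longest non-decreasing subsequence has length 4 (e.g. 5, 8, 16, 16).

4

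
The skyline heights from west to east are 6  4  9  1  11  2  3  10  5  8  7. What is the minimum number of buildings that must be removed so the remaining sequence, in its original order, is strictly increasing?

Fewest deletions = n − (longest strictly increasing subsequence).
Patience tails:
6 → extends → [6]
4 → replaces 6 → [4]
9 → extends → [4, 9]
1 → replaces 4 → [1, 9]
11 → extends → [1, 9, 11]
2 → replaces 9 → [1, 2, 11]
3 → replaces 11 → [1, 2, 3]
10 → extends → [1, 2, 3, 10]
5 → replaces 10 → [1, 2, 3, 5]
8 → extends → [1, 2, 3, 5, 8]
7 → replaces 8 → [1, 2, 3, 5, 7]
Longest strictly increasing subsequence has length 5, so deletions = 11 − 5 = 6.

6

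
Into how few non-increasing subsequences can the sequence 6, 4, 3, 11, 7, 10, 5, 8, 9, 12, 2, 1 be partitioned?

5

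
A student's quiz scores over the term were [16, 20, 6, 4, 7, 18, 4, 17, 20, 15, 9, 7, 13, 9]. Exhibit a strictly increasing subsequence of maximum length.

6, 7, 18, 20

Patience tails give the LIS length; then backtrack through the dp parents:
16 → extends → [16]
20 → extends → [16, 20]
6 → replaces 16 → [6, 20]
4 → replaces 6 → [4, 20]
7 → replaces 20 → [4, 7]
18 → extends → [4, 7, 18]
4 → already a tail → [4, 7, 18]
17 → replaces 18 → [4, 7, 17]
20 → extends → [4, 7, 17, 20]
15 → replaces 17 → [4, 7, 15, 20]
9 → replaces 15 → [4, 7, 9, 20]
7 → already a tail → [4, 7, 9, 20]
13 → replaces 20 → [4, 7, 9, 13]
9 → already a tail → [4, 7, 9, 13]
Length 4; one witness is 6, 7, 18, 20.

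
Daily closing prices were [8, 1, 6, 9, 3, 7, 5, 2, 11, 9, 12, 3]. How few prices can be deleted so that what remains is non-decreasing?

7

Fewest deletions = n − (longest non-decreasing subsequence).
Patience tails:
8 → extends → [8]
1 → replaces 8 → [1]
6 → extends → [1, 6]
9 → extends → [1, 6, 9]
3 → replaces 6 → [1, 3, 9]
7 → replaces 9 → [1, 3, 7]
5 → replaces 7 → [1, 3, 5]
2 → replaces 3 → [1, 2, 5]
11 → extends → [1, 2, 5, 11]
9 → replaces 11 → [1, 2, 5, 9]
12 → extends → [1, 2, 5, 9, 12]
3 → replaces 5 → [1, 2, 3, 9, 12]
Longest non-decreasing subsequence has length 5, so deletions = 12 − 5 = 7.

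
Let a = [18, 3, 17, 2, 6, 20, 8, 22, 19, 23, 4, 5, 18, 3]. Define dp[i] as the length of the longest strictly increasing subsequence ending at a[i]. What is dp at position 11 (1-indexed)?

dp[i] = 1 + max{dp[j] : j<i, a[j]<a[i]} (or 1 if no such j):
i:      1  2  3  4  5  6  7  8  9 10 11 12 13 14
a[i]:  18  3 17  2  6 20  8 22 19 23  4  5 18  3
dp:     1  1  2  1  2  3  3  4  4  5  2  3  4  2
At index 11 the value is 2.

2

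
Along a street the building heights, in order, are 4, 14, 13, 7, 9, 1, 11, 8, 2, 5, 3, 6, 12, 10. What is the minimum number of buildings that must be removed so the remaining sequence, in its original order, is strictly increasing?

9

Fewest deletions = n − (longest strictly increasing subsequence).
Patience tails:
4 → extends → [4]
14 → extends → [4, 14]
13 → replaces 14 → [4, 13]
7 → replaces 13 → [4, 7]
9 → extends → [4, 7, 9]
1 → replaces 4 → [1, 7, 9]
11 → extends → [1, 7, 9, 11]
8 → replaces 9 → [1, 7, 8, 11]
2 → replaces 7 → [1, 2, 8, 11]
5 → replaces 8 → [1, 2, 5, 11]
3 → replaces 5 → [1, 2, 3, 11]
6 → replaces 11 → [1, 2, 3, 6]
12 → extends → [1, 2, 3, 6, 12]
10 → replaces 12 → [1, 2, 3, 6, 10]
Longest strictly increasing subsequence has length 5, so deletions = 14 − 5 = 9.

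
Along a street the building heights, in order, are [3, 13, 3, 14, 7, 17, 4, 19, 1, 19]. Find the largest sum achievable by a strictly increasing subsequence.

Let S[i] be the best sum of a strictly increasing subsequence ending at i:
i:      1  2  3  4  5  6  7  8  9 10
a[i]:   3 13  3 14  7 17  4 19  1 19
S:      3 16  3 30 10 47  7 66  1 66
Maximum is 66 (e.g. 3 + 13 + 14 + 17 + 19).

66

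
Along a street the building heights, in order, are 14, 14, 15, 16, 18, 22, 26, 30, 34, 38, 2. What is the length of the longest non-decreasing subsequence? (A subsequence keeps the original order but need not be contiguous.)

Let dp[i] be the length of the longest such subsequence ending at index i:
i:      1  2  3  4  5  6  7  8  9 10 11
a[i]:  14 14 15 16 18 22 26 30 34 38  2
dp:     1  2  3  4  5  6  7  8  9 10  1
Maximum dp value is 10.

10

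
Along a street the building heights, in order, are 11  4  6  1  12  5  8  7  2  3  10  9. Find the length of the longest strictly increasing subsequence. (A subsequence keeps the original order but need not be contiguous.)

Track the smallest tail for each achievable length (strict):
11 → extends → [11]
4 → replaces 11 → [4]
6 → extends → [4, 6]
1 → replaces 4 → [1, 6]
12 → extends → [1, 6, 12]
5 → replaces 6 → [1, 5, 12]
8 → replaces 12 → [1, 5, 8]
7 → replaces 8 → [1, 5, 7]
2 → replaces 5 → [1, 2, 7]
3 → replaces 7 → [1, 2, 3]
10 → extends → [1, 2, 3, 10]
9 → replaces 10 → [1, 2, 3, 9]
Four tails, so the longest strictly increasing subsequence has length 4 (e.g. 4, 6, 8, 10).

4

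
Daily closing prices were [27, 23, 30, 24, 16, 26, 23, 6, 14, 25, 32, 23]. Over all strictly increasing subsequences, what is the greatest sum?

Let S[i] be the best sum of a strictly increasing subsequence ending at i:
i:       1   2   3   4   5   6   7   8   9  10  11  12
a[i]:   27  23  30  24  16  26  23   6  14  25  32  23
S:      27  23  57  47  16  73  39   6  20  72 105  43
Maximum is 105 (e.g. 23 + 24 + 26 + 32).

105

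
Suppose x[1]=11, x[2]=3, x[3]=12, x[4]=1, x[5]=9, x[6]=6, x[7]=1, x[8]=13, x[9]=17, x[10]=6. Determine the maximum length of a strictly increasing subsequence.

Track the smallest tail for each achievable length (strict):
11 → extends → [11]
3 → replaces 11 → [3]
12 → extends → [3, 12]
1 → replaces 3 → [1, 12]
9 → replaces 12 → [1, 9]
6 → replaces 9 → [1, 6]
1 → already a tail → [1, 6]
13 → extends → [1, 6, 13]
17 → extends → [1, 6, 13, 17]
6 → already a tail → [1, 6, 13, 17]
Four tails, so the longest strictly increasing subsequence has length 4 (e.g. 11, 12, 13, 17).

4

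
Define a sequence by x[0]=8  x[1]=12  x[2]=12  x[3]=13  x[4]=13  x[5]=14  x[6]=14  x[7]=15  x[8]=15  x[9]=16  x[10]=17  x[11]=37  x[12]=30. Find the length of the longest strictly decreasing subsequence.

Let dp[i] be the longest strictly decreasing subsequence ending at i:
i:      0  1  2  3  4  5  6  7  8  9 10 11 12
x[i]:   8 12 12 13 13 14 14 15 15 16 17 37 30
dp:     1  1  1  1  1  1  1  1  1  1  1  1  2
Maximum is 2.

2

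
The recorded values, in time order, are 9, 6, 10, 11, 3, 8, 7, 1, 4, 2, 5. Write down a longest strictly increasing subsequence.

9, 10, 11

Patience tails give the LIS length; then backtrack through the dp parents:
9 → extends → [9]
6 → replaces 9 → [6]
10 → extends → [6, 10]
11 → extends → [6, 10, 11]
3 → replaces 6 → [3, 10, 11]
8 → replaces 10 → [3, 8, 11]
7 → replaces 8 → [3, 7, 11]
1 → replaces 3 → [1, 7, 11]
4 → replaces 7 → [1, 4, 11]
2 → replaces 4 → [1, 2, 11]
5 → replaces 11 → [1, 2, 5]
Length 3; one witness is 9, 10, 11.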